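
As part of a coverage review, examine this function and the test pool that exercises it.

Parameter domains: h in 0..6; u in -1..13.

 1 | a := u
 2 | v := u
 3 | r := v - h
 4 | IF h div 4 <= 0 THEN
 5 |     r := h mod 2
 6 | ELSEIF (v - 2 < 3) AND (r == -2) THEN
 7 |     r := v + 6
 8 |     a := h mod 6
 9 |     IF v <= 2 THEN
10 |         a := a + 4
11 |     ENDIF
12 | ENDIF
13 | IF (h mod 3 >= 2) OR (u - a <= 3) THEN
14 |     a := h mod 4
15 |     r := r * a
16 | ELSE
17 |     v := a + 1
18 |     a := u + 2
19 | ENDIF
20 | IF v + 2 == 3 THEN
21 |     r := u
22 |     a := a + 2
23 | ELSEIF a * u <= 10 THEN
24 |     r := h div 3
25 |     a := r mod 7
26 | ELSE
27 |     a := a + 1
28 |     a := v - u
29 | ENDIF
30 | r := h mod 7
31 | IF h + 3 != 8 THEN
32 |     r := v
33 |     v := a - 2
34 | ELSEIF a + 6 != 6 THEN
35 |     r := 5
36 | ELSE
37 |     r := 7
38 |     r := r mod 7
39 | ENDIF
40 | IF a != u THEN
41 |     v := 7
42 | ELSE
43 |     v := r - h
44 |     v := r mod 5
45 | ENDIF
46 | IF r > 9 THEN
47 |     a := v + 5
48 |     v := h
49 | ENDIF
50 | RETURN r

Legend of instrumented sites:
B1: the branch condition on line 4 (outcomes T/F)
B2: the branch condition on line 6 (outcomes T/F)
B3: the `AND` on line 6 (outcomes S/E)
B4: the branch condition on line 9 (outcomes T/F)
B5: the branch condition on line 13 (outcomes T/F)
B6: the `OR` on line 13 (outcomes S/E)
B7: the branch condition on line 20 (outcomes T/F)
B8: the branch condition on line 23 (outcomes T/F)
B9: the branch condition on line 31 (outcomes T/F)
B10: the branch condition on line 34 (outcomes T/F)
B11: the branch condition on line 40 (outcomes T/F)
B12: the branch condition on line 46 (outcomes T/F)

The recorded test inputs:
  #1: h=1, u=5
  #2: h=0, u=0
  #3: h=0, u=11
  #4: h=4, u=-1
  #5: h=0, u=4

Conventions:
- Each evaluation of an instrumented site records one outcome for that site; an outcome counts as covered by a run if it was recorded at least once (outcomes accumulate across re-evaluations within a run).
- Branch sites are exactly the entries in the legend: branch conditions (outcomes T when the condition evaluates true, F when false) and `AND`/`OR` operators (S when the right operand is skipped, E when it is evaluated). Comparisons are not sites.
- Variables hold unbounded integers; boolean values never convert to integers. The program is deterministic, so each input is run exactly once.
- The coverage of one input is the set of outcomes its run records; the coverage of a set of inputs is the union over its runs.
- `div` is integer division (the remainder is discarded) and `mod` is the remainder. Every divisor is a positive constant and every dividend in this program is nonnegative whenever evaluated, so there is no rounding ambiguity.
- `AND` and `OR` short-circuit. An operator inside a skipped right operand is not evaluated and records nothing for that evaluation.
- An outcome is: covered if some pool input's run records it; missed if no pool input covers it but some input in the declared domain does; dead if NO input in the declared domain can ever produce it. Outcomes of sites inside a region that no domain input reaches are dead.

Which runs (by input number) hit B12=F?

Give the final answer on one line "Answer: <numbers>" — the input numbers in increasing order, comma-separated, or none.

input #1 (h=1, u=5): hits B12=F
input #2 (h=0, u=0): hits B12=F
input #3 (h=0, u=11): never hits B12=F
input #4 (h=4, u=-1): hits B12=F
input #5 (h=0, u=4): hits B12=F

Answer: 1, 2, 4, 5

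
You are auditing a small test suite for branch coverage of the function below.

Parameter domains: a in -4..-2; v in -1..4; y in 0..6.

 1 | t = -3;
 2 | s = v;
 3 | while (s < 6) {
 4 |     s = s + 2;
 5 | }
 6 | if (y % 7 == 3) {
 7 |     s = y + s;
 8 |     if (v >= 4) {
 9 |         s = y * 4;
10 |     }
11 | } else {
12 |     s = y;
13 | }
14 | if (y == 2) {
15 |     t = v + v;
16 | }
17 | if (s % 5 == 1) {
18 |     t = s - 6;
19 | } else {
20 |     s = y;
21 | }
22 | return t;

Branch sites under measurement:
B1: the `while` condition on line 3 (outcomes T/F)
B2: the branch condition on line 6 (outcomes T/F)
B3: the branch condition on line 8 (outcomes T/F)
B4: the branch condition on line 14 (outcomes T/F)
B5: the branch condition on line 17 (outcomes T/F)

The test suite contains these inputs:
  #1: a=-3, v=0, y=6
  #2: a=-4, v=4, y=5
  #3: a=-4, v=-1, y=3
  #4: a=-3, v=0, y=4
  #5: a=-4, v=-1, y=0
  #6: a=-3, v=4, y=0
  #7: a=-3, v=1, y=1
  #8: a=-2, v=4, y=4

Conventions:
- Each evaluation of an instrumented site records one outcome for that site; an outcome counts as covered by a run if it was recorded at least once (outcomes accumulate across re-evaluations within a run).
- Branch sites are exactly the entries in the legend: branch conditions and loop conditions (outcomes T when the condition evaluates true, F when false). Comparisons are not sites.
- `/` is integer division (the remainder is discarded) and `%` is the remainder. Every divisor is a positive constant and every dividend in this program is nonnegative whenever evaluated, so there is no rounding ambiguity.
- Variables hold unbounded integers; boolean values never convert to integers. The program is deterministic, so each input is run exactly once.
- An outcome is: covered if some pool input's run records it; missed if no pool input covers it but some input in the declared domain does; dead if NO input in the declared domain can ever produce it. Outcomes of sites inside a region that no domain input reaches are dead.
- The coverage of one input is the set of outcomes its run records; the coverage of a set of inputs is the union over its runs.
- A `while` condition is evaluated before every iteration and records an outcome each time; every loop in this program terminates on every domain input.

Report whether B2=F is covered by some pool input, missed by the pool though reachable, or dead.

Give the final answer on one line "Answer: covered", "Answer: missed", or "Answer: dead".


B2=F is recorded by pool input(s) 1, 2, 4, 5, 6, 7, 8 -> covered
Answer: covered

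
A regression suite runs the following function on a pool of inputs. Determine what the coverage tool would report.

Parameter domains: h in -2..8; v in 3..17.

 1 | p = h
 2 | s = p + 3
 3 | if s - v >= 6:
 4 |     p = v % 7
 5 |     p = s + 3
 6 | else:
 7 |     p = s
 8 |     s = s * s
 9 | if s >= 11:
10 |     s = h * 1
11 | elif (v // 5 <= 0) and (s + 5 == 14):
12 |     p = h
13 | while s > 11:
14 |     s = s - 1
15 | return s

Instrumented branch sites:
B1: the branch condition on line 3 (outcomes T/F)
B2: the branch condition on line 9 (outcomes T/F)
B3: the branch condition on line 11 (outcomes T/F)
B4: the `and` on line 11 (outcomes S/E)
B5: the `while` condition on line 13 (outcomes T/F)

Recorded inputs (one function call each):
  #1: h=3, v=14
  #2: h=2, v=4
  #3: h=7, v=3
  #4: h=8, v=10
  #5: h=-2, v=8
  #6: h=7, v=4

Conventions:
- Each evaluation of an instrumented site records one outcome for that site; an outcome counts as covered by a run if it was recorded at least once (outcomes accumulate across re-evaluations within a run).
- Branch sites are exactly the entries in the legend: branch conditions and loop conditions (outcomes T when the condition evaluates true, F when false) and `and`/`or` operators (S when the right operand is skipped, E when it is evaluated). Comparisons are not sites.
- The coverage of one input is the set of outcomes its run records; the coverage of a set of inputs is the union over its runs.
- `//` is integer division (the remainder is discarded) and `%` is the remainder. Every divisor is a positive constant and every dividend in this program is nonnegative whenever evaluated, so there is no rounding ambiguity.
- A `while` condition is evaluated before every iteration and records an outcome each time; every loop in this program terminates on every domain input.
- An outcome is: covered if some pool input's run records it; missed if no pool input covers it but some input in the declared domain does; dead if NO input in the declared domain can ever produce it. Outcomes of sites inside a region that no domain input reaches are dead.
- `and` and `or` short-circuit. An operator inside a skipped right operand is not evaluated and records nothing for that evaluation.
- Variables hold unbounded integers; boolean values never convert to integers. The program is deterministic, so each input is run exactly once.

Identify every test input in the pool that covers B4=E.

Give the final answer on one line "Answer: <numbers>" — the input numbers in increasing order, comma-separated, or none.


input #1 (h=3, v=14): does not produce B4=E
input #2 (h=2, v=4): does not produce B4=E
input #3 (h=7, v=3): produces B4=E
input #4 (h=8, v=10): does not produce B4=E
input #5 (h=-2, v=8): does not produce B4=E
input #6 (h=7, v=4): produces B4=E
Answer: 3, 6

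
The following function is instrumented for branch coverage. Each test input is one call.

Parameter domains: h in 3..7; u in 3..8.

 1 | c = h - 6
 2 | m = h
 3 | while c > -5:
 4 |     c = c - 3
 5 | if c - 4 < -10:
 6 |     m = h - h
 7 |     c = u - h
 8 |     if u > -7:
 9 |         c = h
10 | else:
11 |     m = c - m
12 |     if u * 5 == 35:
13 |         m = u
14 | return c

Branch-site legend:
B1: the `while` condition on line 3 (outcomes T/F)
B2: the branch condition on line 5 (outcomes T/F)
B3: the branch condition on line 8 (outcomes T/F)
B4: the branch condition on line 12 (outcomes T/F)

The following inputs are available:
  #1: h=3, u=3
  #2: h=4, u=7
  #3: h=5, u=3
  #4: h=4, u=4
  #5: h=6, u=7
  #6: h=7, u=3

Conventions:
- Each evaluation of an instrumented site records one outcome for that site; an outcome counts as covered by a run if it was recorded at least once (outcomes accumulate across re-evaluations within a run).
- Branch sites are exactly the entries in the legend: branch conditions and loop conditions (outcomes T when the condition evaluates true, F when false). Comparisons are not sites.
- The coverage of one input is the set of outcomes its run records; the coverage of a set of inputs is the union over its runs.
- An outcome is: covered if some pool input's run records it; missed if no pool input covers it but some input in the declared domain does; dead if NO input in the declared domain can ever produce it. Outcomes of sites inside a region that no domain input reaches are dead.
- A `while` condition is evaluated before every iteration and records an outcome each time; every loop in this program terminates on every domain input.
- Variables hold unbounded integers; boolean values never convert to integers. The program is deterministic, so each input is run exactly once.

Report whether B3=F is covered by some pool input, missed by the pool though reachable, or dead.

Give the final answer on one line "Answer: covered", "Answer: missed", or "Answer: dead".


no pool input records B3=F
checking all 30 inputs in the declared domain: B3=F is never recorded -> dead
Answer: dead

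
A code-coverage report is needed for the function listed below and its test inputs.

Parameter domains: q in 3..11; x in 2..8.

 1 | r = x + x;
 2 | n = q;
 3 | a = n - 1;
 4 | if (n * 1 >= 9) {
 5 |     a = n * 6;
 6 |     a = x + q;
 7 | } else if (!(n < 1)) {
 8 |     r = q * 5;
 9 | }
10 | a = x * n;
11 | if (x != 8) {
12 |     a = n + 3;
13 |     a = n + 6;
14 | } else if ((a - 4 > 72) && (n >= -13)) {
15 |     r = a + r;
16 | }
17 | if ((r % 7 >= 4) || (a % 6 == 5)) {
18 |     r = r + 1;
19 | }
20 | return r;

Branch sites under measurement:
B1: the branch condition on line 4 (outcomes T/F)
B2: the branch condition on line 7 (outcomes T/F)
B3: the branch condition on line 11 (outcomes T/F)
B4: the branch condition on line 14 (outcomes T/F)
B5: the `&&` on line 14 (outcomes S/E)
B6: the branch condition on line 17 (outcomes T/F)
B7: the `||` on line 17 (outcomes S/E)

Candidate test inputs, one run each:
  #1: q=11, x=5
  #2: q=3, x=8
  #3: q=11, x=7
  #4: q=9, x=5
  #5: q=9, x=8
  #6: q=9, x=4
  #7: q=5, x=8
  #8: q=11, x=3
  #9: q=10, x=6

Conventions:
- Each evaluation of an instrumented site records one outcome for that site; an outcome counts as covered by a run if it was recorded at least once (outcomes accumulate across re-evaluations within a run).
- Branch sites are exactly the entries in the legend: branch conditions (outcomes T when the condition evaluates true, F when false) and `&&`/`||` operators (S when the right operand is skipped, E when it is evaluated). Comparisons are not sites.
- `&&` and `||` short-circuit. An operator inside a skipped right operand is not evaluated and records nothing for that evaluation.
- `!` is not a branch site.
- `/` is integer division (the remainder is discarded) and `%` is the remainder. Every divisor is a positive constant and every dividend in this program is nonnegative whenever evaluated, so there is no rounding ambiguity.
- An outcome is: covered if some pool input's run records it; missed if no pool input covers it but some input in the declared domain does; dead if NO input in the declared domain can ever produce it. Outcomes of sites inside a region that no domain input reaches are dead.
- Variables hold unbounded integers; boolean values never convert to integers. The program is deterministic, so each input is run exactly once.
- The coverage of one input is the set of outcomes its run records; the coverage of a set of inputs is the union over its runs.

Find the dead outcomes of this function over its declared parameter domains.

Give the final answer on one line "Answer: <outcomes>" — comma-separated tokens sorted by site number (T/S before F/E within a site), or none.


running all 63 domain inputs and tallying outcomes:
  B2=F: unreachable across the whole domain -> dead
  reachable outcomes have witnesses, e.g. B1=T (e.g. q=9, x=2), B1=F (e.g. q=3, x=2), B2=T (e.g. q=3, x=2), B3=T (e.g. q=3, x=2)
Answer: B2=F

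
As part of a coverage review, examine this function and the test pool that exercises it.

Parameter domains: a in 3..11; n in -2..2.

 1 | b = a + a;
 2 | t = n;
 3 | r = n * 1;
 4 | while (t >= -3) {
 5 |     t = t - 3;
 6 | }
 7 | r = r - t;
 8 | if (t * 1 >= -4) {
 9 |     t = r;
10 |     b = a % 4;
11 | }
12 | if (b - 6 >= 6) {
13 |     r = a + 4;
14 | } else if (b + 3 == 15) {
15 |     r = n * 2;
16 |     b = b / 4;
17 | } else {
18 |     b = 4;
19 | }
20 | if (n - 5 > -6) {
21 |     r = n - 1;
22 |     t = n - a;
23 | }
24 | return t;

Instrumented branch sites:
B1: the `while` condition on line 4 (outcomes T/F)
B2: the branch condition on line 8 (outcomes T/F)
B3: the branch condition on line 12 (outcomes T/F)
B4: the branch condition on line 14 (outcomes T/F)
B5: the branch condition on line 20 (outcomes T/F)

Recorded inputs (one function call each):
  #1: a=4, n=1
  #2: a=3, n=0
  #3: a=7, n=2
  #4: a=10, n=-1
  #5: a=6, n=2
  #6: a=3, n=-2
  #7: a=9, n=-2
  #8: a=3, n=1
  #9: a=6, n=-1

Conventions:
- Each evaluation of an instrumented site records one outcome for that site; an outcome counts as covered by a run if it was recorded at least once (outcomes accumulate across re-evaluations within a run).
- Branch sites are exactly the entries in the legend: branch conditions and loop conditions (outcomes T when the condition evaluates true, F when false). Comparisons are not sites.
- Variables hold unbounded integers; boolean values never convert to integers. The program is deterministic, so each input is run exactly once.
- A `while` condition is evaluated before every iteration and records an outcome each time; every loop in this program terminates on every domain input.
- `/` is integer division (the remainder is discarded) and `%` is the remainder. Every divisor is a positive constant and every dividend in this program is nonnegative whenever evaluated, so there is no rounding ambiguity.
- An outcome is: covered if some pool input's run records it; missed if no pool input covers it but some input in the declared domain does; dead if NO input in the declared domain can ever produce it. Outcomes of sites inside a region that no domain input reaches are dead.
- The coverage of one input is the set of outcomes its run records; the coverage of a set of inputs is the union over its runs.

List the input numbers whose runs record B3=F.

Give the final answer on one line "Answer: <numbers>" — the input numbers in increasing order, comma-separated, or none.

input #1 (a=4, n=1): hits B3=F
input #2 (a=3, n=0): hits B3=F
input #3 (a=7, n=2): hits B3=F
input #4 (a=10, n=-1): hits B3=F
input #5 (a=6, n=2): hits B3=F
input #6 (a=3, n=-2): hits B3=F
input #7 (a=9, n=-2): never hits B3=F
input #8 (a=3, n=1): hits B3=F
input #9 (a=6, n=-1): hits B3=F

Answer: 1, 2, 3, 4, 5, 6, 8, 9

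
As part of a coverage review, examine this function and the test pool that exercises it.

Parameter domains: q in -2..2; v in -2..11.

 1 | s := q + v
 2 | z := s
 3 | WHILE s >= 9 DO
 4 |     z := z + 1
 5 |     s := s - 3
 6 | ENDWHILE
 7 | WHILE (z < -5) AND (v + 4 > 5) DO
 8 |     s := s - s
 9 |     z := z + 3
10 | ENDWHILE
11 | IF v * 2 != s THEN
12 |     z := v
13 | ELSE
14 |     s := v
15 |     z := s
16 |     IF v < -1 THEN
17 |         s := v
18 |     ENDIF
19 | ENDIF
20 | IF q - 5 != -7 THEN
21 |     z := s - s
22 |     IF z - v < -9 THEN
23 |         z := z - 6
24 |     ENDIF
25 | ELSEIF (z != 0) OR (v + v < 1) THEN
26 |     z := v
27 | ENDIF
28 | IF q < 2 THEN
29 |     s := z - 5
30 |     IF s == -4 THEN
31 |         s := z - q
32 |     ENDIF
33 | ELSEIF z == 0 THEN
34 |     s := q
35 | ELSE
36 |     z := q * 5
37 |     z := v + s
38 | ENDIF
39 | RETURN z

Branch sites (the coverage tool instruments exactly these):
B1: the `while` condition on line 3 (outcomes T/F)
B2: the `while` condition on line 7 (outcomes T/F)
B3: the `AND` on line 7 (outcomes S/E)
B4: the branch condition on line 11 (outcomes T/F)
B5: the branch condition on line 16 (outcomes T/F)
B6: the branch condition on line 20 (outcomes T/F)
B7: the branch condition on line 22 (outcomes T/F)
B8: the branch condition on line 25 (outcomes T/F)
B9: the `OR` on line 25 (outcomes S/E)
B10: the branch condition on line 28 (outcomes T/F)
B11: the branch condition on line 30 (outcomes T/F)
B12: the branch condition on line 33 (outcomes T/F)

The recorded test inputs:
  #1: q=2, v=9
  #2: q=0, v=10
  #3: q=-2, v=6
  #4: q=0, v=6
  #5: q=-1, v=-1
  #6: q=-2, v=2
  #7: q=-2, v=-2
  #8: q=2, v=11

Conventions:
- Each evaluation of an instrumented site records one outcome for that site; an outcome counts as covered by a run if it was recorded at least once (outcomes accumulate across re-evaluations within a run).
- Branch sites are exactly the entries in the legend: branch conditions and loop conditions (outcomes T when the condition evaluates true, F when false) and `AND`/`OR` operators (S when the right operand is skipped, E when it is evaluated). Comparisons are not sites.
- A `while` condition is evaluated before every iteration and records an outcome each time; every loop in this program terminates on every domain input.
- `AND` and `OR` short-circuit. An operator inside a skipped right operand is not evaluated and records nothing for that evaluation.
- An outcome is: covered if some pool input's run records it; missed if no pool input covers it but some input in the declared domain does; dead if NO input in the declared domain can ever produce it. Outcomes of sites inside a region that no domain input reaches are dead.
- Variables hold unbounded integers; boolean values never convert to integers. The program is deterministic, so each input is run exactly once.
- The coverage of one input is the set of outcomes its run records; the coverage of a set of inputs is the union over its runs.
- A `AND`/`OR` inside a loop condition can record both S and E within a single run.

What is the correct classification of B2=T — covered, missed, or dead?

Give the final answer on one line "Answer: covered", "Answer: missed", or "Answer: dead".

no pool input records B2=T
checking all 70 inputs in the declared domain: B2=T is never recorded -> dead

Answer: dead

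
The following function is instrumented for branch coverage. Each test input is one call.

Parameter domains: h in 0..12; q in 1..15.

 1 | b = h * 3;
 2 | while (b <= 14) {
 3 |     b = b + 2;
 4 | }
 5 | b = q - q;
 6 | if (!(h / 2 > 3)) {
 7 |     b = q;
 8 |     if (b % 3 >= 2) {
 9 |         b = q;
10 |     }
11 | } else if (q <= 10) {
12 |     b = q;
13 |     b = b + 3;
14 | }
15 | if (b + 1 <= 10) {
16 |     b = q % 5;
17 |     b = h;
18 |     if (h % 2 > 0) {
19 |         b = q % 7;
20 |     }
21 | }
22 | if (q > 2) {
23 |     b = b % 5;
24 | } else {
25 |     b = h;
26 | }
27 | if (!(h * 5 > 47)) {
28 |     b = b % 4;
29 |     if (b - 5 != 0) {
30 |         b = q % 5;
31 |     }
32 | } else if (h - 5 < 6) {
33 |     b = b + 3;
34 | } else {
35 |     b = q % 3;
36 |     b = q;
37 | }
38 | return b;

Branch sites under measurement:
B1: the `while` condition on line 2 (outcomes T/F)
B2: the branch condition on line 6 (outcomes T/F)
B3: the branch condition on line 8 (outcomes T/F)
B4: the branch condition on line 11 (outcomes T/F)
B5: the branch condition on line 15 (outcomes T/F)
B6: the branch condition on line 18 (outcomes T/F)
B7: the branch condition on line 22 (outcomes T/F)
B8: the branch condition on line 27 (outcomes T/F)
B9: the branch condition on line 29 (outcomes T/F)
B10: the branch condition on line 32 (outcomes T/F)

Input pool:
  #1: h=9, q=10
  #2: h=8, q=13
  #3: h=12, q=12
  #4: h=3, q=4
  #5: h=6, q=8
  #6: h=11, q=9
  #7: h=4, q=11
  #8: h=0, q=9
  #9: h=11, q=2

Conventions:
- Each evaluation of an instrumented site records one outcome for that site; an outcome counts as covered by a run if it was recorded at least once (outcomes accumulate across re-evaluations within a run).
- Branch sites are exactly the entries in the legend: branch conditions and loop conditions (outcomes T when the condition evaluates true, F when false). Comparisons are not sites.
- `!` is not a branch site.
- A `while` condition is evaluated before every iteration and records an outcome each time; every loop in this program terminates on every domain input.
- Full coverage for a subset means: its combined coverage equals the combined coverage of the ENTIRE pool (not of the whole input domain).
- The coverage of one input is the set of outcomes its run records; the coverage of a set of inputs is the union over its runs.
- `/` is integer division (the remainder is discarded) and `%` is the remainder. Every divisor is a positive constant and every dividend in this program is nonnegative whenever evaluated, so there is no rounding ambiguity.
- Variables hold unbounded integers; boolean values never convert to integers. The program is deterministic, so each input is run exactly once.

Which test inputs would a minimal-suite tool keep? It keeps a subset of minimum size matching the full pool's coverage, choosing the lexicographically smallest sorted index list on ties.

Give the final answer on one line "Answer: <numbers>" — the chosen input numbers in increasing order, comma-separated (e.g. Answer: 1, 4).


test 1 (h=9, q=10) fires B1->F, B2->F, B4->T, B5->F, B7->T, B8->T, B9->T; hits B1=F, B2=F, B4=T, B5=F, B7=T, B8=T, B9=T
test 2 (h=8, q=13) fires B1->F, B2->F, B4->F, B5->T, B6->F, B7->T, B8->T, B9->T; hits B1=F, B2=F, B4=F, B5=T, B6=F, B7=T, B8=T, B9=T
test 3 (h=12, q=12) fires B1->F, B2->F, B4->F, B5->T, B6->F, B7->T, B8->F, B10->F; hits B1=F, B2=F, B4=F, B5=T, B6=F, B7=T, B8=F, B10=F
test 4 (h=3, q=4) fires B1->T, B1->T, B1->T, B1->F, B2->T, B3->F, B5->T, B6->T, B7->T, B8->T, B9->T; hits B1=T, B1=F, B2=T, B3=F, B5=T, B6=T, B7=T, B8=T, B9=T
test 5 (h=6, q=8) fires B1->F, B2->T, B3->T, B5->T, B6->F, B7->T, B8->T, B9->T; hits B1=F, B2=T, B3=T, B5=T, B6=F, B7=T, B8=T, B9=T
test 6 (h=11, q=9) fires B1->F, B2->F, B4->T, B5->F, B7->T, B8->F, B10->F; hits B1=F, B2=F, B4=T, B5=F, B7=T, B8=F, B10=F
test 7 (h=4, q=11) fires B1->T, B1->T, B1->F, B2->T, B3->T, B5->F, B7->T, B8->T, B9->T; hits B1=T, B1=F, B2=T, B3=T, B5=F, B7=T, B8=T, B9=T
test 8 (h=0, q=9) fires B1->T, B1->T, B1->T, B1->T, B1->T, B1->T, B1->T, B1->T, B1->F, B2->T, B3->F, B5->T, B6->F, B7->T, ...; hits B1=T, B1=F, B2=T, B3=F, B5=T, B6=F, B7=T, B8=T, B9=T
test 9 (h=11, q=2) fires B1->F, B2->F, B4->T, B5->T, B6->T, B7->F, B8->F, B10->F; hits B1=F, B2=F, B4=T, B5=T, B6=T, B7=F, B8=F, B10=F
pool-wide coverage (18 outcomes): B1=T, B1=F, B2=T, B2=F, B3=T, B3=F, B4=T, B4=F, B5=T, B5=F, B6=T, B6=F, B7=T, B7=F, B8=T, B8=F, B9=T, B10=F
no size-1 subset reaches all 18 outcomes (best union: 9/18)
no size-2 subset reaches all 18 outcomes (best union: 15/18)
no size-3 subset reaches all 18 outcomes (best union: 17/18)
inputs {2, 4, 7, 9} (size 4) cover everything; no size-4 subset with a lexicographically smaller index list covers all 18
Answer: 2, 4, 7, 9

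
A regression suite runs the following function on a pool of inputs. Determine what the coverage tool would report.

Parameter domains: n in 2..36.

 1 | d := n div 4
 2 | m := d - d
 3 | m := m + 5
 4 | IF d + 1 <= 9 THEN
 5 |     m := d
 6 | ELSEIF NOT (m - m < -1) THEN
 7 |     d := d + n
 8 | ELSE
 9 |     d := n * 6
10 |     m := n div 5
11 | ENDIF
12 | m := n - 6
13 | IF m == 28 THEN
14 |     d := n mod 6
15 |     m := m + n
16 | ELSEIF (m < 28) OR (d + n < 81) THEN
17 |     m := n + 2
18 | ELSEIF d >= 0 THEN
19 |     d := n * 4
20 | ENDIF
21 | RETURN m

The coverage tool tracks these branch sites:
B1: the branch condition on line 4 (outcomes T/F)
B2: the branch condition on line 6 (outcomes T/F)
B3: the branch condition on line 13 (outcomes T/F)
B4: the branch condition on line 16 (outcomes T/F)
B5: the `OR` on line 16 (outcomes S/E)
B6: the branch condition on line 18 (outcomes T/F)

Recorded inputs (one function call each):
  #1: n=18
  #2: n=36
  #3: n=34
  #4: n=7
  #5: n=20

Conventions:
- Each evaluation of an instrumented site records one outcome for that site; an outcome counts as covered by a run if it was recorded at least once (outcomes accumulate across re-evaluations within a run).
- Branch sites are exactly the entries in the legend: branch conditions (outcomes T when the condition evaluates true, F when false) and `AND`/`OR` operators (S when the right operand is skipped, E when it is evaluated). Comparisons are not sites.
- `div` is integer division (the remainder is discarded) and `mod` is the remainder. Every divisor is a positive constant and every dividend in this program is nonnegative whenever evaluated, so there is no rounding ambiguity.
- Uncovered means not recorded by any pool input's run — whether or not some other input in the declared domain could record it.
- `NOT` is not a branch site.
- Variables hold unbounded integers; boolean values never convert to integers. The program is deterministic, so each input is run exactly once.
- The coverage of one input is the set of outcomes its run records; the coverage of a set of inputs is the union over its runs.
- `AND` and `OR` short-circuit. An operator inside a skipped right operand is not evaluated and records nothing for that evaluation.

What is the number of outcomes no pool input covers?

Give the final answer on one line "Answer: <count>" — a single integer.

#1 (n=18) -> covered: B1=T, B3=F, B4=T, B5=S
#2 (n=36) -> covered: B1=F, B2=T, B3=F, B4=F, B5=E, B6=T
#3 (n=34) -> covered: B1=T, B3=T
#4 (n=7) -> covered: B1=T, B3=F, B4=T, B5=S
#5 (n=20) -> covered: B1=T, B3=F, B4=T, B5=S
union over the pool: B1=T, B1=F, B2=T, B3=T, B3=F, B4=T, B4=F, B5=S, B5=E, B6=T
uncovered (2 of 12): B2=F, B6=F

Answer: 2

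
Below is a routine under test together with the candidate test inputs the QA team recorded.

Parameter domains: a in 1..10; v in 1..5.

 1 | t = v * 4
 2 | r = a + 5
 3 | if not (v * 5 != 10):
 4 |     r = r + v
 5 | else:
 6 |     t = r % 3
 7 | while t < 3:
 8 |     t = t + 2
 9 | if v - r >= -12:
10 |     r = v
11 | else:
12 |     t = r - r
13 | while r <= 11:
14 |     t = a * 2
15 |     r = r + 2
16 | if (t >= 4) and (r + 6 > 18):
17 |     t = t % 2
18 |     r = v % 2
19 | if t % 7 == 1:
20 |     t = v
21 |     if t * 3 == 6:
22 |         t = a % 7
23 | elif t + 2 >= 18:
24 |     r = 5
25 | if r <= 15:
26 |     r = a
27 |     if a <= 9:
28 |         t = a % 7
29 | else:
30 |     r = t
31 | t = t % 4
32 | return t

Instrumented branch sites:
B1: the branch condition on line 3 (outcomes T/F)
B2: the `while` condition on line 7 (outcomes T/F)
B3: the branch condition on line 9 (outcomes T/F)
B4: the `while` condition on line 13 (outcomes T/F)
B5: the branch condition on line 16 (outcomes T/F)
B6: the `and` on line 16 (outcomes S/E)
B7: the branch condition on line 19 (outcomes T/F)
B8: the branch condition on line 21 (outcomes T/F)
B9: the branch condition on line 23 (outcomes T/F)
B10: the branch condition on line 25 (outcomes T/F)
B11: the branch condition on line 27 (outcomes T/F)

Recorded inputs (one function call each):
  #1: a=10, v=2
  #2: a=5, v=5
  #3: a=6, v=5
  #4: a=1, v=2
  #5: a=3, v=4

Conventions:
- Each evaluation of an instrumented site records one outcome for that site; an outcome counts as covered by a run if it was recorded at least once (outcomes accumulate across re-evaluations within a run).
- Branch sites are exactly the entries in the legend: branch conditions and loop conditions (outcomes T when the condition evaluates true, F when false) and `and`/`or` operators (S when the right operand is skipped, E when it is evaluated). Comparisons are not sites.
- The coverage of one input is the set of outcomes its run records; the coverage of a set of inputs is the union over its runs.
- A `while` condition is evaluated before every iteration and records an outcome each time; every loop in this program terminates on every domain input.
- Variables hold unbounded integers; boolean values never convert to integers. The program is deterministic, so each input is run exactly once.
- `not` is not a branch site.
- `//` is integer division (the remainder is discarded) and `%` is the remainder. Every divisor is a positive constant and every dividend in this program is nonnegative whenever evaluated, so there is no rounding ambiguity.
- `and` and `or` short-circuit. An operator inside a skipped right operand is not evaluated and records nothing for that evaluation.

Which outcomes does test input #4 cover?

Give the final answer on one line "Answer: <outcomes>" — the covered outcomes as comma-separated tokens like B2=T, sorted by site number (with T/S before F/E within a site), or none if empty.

Running input #4 (a=1, v=2), event by event:
  B1->T, B2->F, B3->T, B4->T, B4->T, B4->T, B4->T, B4->T, B4->F, B6->S
  B5->F, B7->F, B9->F, B10->T, B11->T
collecting distinct outcomes: B1=T, B2=F, B3=T, B4=T, B4=F, B5=F, B6=S, B7=F, B9=F, B10=T, B11=T

Answer: B1=T, B2=F, B3=T, B4=T, B4=F, B5=F, B6=S, B7=F, B9=F, B10=T, B11=T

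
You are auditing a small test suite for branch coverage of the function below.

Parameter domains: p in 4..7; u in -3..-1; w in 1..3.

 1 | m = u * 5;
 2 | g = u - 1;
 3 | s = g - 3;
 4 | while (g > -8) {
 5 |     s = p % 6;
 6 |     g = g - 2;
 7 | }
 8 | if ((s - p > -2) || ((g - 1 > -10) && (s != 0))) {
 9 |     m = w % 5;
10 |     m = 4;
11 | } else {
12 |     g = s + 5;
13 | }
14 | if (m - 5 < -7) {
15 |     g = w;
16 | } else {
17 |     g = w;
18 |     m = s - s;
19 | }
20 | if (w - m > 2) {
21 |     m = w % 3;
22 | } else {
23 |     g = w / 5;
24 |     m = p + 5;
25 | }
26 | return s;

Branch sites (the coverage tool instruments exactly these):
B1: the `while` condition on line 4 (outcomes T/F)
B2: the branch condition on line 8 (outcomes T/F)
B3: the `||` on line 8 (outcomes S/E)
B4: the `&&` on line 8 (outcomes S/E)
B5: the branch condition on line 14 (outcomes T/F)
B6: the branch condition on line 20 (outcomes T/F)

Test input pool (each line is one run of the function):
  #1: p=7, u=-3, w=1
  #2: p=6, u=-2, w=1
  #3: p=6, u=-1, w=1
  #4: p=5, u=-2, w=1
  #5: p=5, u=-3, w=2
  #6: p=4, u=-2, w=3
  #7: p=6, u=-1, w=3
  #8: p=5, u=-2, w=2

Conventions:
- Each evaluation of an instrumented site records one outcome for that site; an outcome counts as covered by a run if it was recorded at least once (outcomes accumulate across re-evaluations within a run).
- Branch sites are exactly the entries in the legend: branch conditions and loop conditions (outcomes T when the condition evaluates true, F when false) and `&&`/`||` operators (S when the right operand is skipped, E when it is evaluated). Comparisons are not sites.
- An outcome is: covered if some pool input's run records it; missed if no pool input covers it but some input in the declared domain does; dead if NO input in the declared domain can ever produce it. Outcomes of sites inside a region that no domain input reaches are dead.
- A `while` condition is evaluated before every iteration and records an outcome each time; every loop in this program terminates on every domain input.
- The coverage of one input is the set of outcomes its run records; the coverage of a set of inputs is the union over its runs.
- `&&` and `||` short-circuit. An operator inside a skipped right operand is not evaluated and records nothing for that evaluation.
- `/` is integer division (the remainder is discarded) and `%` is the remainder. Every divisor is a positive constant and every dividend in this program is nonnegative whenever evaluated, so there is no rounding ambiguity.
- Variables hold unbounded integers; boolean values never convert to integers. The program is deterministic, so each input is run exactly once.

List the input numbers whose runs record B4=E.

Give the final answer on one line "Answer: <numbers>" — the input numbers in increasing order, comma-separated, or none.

input #1 (p=7, u=-3, w=1): hits B4=E
input #2 (p=6, u=-2, w=1): never hits B4=E
input #3 (p=6, u=-1, w=1): hits B4=E
input #4 (p=5, u=-2, w=1): never hits B4=E
input #5 (p=5, u=-3, w=2): never hits B4=E
input #6 (p=4, u=-2, w=3): never hits B4=E
input #7 (p=6, u=-1, w=3): hits B4=E
input #8 (p=5, u=-2, w=2): never hits B4=E

Answer: 1, 3, 7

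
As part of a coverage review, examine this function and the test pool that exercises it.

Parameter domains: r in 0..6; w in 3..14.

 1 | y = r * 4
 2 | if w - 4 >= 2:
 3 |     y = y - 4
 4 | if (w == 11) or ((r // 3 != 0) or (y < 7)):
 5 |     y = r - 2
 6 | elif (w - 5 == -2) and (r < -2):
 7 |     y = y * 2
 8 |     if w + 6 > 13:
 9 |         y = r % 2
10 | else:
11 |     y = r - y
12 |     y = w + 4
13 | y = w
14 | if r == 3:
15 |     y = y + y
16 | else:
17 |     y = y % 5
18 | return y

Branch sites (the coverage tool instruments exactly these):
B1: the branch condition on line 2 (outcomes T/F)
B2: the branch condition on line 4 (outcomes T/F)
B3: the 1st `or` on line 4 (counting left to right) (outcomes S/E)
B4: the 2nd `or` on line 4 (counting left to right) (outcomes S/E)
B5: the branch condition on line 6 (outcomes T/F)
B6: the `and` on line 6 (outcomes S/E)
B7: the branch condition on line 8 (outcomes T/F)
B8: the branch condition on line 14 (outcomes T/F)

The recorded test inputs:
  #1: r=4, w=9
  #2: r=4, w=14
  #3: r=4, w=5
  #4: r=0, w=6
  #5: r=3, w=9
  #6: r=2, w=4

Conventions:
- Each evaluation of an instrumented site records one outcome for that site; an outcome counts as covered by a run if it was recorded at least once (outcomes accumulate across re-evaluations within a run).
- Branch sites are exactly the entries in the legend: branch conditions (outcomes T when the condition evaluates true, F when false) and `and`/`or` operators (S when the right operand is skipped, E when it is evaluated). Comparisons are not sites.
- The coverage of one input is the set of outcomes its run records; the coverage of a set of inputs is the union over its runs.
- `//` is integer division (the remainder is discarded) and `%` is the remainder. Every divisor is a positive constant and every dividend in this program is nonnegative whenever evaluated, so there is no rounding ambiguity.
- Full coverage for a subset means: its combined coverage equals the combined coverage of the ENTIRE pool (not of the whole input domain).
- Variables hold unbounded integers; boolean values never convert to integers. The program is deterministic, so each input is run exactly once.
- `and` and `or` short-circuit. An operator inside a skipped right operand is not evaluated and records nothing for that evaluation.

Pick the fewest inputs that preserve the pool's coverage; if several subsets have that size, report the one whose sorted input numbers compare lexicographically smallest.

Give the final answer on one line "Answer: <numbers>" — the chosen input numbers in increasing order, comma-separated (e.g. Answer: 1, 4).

test 1 (r=4, w=9) fires B1->T, B3->E, B4->S, B2->T, B8->F; hits B1=T, B2=T, B3=E, B4=S, B8=F
test 2 (r=4, w=14) fires B1->T, B3->E, B4->S, B2->T, B8->F; hits B1=T, B2=T, B3=E, B4=S, B8=F
test 3 (r=4, w=5) fires B1->F, B3->E, B4->S, B2->T, B8->F; hits B1=F, B2=T, B3=E, B4=S, B8=F
test 4 (r=0, w=6) fires B1->T, B3->E, B4->E, B2->T, B8->F; hits B1=T, B2=T, B3=E, B4=E, B8=F
test 5 (r=3, w=9) fires B1->T, B3->E, B4->S, B2->T, B8->T; hits B1=T, B2=T, B3=E, B4=S, B8=T
test 6 (r=2, w=4) fires B1->F, B3->E, B4->E, B2->F, B6->S, B5->F, B8->F; hits B1=F, B2=F, B3=E, B4=E, B5=F, B6=S, B8=F
pool-wide coverage (11 outcomes): B1=T, B1=F, B2=T, B2=F, B3=E, B4=S, B4=E, B5=F, B6=S, B8=T, B8=F
no size-1 subset reaches all 11 outcomes (best union: 7/11)
at size 2, {5, 6} reaches all 11 outcomes; every lexicographically earlier size-2 subset fails

Answer: 5, 6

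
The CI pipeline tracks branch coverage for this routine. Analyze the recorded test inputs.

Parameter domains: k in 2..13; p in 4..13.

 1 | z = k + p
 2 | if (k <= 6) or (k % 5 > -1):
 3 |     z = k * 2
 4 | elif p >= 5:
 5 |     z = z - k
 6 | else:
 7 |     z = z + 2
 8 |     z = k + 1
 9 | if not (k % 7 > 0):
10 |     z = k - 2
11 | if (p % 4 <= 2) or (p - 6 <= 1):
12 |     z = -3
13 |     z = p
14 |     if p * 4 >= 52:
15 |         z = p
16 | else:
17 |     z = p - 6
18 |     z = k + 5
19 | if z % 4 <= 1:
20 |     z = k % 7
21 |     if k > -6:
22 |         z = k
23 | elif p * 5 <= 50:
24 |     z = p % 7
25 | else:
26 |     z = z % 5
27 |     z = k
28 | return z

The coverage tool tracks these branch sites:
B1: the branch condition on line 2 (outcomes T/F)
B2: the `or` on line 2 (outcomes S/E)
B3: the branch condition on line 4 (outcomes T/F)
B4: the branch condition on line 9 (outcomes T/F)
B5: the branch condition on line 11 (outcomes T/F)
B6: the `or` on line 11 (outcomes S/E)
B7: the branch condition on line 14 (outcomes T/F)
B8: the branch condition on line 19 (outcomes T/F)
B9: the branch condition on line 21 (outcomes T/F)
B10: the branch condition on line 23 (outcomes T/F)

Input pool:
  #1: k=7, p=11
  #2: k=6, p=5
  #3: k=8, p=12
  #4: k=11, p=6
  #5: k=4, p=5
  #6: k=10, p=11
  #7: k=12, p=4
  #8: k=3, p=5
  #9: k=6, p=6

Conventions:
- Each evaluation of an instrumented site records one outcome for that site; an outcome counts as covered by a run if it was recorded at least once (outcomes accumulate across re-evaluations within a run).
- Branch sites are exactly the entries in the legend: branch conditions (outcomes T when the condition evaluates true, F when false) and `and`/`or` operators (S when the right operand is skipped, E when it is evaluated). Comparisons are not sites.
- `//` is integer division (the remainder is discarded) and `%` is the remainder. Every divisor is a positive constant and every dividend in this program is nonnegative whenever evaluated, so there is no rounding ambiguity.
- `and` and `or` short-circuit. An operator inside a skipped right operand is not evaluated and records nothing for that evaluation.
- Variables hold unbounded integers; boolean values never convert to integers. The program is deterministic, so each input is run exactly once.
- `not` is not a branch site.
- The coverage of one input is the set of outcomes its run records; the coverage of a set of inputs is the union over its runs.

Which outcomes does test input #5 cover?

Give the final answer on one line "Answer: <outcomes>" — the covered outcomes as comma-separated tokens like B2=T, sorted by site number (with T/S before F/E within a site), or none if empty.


Tracing the run of input #5 (k=4, p=5):
  B2->S, B1->T, B4->F, B6->S, B5->T, B7->F, B8->T, B9->T
as a set, this run covers: B1=T, B2=S, B4=F, B5=T, B6=S, B7=F, B8=T, B9=T
Answer: B1=T, B2=S, B4=F, B5=T, B6=S, B7=F, B8=T, B9=T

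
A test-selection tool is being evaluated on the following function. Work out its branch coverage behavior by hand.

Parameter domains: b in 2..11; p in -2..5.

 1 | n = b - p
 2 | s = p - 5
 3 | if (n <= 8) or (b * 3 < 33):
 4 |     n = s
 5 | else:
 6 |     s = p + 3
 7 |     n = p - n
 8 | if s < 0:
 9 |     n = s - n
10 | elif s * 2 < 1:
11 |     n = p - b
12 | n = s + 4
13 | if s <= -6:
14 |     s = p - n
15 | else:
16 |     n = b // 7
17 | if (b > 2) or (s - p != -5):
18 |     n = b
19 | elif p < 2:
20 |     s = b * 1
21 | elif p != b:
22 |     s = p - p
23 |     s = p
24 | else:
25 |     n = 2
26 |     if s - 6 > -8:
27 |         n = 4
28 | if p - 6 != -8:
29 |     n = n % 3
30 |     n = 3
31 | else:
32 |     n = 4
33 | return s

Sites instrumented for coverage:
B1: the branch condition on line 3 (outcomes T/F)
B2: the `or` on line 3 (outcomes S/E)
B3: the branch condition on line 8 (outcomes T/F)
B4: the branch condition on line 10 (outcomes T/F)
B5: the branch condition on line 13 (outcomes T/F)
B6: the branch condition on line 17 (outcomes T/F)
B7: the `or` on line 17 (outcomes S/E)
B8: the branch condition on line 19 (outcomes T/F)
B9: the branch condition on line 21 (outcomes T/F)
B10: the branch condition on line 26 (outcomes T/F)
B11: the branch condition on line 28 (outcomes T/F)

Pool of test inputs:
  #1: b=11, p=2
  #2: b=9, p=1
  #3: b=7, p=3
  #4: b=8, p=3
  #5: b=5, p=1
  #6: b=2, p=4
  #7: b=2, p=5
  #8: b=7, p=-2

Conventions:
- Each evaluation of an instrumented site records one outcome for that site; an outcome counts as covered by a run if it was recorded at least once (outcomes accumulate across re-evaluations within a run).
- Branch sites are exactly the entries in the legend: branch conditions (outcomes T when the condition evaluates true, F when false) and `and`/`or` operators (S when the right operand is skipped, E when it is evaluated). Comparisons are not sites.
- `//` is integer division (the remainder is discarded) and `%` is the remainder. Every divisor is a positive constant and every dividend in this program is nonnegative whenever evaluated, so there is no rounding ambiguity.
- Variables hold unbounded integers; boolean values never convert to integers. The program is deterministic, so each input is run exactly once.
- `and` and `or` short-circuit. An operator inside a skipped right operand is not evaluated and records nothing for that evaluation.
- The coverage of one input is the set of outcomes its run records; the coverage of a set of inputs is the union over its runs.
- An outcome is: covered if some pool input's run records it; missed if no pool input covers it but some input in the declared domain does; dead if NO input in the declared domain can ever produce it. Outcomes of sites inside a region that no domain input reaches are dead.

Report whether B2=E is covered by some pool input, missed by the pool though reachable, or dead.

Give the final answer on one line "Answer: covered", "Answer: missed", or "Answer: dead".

B2=E is recorded by pool input(s) 1, 8 -> covered

Answer: covered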